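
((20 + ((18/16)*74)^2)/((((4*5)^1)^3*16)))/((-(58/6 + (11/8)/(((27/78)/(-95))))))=142983/968192000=0.00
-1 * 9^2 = -81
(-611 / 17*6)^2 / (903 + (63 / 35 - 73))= 67197780 / 1201951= 55.91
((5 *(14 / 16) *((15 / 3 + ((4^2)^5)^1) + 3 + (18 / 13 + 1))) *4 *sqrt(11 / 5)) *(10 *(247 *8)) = 72520234360 *sqrt(55) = 537824452344.45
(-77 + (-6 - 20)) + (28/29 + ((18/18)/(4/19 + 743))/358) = -14958685411/146604222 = -102.03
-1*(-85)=85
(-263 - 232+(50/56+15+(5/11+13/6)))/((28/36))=-1320819/2156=-612.62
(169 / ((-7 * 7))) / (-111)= 169 / 5439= 0.03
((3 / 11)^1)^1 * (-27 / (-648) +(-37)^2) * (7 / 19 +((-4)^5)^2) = 59509854637 / 152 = 391512201.56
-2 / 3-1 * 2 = -8 / 3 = -2.67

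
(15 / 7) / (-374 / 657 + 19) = 9855 / 84763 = 0.12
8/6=4/3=1.33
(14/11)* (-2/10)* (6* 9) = -13.75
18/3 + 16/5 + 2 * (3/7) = 352/35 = 10.06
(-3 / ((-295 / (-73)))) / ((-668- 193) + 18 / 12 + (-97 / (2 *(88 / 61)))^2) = -0.00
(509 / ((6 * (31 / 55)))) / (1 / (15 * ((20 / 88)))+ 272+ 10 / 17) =11897875 / 21571288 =0.55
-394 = -394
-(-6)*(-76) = -456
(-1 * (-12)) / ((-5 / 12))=-144 / 5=-28.80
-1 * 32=-32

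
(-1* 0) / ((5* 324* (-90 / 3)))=0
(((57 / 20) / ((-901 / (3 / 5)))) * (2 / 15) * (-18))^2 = 0.00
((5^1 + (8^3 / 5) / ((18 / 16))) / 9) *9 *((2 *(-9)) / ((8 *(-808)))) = 4321 / 16160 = 0.27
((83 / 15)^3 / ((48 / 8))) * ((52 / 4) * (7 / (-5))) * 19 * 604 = -298563156346 / 50625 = -5897543.83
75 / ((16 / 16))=75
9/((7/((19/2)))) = 171/14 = 12.21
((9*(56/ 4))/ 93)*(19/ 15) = 266/ 155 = 1.72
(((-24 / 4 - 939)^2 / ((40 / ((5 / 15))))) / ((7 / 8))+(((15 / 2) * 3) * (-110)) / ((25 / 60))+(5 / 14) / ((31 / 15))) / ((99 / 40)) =7421900 / 7161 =1036.43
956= 956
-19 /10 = -1.90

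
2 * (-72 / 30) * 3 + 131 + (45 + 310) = 2358 / 5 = 471.60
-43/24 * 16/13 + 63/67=-1.26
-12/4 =-3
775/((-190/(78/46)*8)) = -0.86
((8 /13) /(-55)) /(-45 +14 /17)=136 /536965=0.00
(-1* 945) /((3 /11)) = -3465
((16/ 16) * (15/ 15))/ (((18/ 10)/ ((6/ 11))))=10/ 33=0.30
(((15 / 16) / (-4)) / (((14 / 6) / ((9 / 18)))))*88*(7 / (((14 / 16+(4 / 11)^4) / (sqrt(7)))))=-161051*sqrt(7) / 4646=-91.71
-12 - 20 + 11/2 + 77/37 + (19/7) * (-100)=-153249/518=-295.85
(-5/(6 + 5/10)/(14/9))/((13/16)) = -720/1183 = -0.61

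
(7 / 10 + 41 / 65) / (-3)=-173 / 390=-0.44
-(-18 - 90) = 108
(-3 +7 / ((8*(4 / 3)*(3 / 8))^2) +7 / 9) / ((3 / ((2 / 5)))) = -257 / 1080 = -0.24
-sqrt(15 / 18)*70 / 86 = -35*sqrt(30) / 258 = -0.74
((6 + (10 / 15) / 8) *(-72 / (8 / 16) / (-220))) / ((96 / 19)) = 1387 / 1760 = 0.79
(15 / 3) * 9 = 45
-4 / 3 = -1.33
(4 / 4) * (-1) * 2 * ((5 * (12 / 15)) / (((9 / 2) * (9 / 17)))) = -272 / 81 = -3.36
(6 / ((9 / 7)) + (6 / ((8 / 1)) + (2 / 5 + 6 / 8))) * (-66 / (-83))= 2167 / 415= 5.22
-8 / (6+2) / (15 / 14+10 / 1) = -14 / 155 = -0.09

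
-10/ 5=-2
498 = 498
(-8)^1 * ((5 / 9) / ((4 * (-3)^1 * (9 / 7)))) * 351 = 910 / 9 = 101.11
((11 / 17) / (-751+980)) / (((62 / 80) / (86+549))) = 279400 / 120683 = 2.32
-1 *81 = -81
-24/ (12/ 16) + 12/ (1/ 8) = 64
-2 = -2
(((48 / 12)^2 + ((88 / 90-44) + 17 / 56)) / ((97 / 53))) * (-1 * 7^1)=3568543 / 34920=102.19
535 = 535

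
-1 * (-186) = 186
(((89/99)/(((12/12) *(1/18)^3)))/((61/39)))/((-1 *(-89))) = 25272/671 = 37.66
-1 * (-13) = 13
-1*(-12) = 12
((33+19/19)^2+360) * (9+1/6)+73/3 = 13921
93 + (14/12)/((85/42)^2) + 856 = 6858583/7225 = 949.28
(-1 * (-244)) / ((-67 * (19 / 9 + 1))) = -1.17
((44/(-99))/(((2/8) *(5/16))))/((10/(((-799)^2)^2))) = -52167147110528/225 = -231853987157.90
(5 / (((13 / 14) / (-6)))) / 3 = -140 / 13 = -10.77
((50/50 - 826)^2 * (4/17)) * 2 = 5445000/17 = 320294.12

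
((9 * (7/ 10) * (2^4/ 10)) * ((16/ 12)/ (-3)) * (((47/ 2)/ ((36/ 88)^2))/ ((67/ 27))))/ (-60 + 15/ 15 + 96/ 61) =77707168/ 17602575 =4.41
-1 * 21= -21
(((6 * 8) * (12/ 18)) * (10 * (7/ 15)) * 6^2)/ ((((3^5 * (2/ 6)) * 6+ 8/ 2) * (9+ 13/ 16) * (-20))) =-1536/ 27475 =-0.06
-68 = -68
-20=-20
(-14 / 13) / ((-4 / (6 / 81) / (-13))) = -7 / 27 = -0.26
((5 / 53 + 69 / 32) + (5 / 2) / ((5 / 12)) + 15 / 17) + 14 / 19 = 5406747 / 547808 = 9.87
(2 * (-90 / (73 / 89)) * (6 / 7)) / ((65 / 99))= -1903176 / 6643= -286.49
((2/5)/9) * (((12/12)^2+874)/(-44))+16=2993/198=15.12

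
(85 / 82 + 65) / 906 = 1805 / 24764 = 0.07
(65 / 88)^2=4225 / 7744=0.55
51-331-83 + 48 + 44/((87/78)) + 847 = 16572/29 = 571.45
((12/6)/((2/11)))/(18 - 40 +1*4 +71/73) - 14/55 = -0.90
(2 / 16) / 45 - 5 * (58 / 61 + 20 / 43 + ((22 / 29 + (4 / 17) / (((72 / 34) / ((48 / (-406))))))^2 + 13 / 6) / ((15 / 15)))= -805066476493 / 38912834520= -20.69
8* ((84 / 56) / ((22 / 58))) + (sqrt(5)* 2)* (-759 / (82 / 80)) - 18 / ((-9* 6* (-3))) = 3121 / 99 - 60720* sqrt(5) / 41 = -3280.04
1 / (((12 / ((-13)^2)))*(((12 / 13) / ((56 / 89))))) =15379 / 1602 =9.60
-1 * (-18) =18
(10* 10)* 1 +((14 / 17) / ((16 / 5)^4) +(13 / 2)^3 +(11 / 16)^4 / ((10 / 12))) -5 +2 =517924123 / 1392640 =371.90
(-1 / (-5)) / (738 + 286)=1 / 5120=0.00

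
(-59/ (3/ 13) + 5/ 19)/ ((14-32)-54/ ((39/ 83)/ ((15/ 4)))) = 378508/ 665361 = 0.57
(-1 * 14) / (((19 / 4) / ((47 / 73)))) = -2632 / 1387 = -1.90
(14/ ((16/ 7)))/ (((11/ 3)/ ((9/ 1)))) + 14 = 29.03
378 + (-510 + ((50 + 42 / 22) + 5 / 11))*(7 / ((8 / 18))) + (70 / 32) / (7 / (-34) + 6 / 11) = -76257545 / 11176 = -6823.33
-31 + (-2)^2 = -27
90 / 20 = 9 / 2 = 4.50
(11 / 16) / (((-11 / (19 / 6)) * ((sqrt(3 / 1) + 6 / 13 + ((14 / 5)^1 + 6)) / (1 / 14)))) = -53105 / 33573984 + 80275 * sqrt(3) / 470035776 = -0.00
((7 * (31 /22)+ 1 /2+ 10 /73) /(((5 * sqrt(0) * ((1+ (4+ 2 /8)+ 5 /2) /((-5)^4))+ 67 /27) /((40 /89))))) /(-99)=-1011840 /52671179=-0.02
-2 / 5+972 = 971.60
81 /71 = 1.14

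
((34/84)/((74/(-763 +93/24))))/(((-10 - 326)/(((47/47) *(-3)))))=-0.04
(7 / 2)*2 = 7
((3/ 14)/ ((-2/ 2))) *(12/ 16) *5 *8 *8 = -51.43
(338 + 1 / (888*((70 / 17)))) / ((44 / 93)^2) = 60572109651 / 40113920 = 1510.00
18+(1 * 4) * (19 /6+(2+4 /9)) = 364 /9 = 40.44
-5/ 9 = -0.56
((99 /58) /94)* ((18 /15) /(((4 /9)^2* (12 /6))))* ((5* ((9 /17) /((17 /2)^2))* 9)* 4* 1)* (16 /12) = 649539 /6696419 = 0.10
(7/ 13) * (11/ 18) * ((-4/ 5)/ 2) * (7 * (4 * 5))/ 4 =-539/ 117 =-4.61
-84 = -84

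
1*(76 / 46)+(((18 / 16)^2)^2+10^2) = 9727351 / 94208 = 103.25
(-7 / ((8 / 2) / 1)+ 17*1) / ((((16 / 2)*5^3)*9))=0.00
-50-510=-560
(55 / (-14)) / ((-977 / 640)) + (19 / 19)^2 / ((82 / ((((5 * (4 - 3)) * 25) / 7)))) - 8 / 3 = 209591 / 1682394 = 0.12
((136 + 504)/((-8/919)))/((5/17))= -249968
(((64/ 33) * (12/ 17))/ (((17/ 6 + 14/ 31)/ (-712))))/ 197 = -33902592/ 22508629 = -1.51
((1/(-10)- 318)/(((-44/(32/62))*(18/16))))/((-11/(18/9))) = -101792/168795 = -0.60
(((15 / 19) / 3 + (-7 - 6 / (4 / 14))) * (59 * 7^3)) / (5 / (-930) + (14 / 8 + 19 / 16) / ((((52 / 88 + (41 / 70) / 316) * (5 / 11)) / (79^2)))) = -15894826825913 / 1926755255346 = -8.25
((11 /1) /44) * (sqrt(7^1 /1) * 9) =9 * sqrt(7) /4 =5.95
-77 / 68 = -1.13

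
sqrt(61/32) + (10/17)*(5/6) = 25/51 + sqrt(122)/8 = 1.87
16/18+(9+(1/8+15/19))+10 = 28459/1368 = 20.80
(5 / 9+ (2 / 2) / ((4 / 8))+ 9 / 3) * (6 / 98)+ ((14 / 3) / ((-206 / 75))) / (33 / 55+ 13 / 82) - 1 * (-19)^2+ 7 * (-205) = -8466041996 / 4708851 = -1797.90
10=10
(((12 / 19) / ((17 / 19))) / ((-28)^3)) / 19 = -3 / 1772624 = -0.00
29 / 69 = 0.42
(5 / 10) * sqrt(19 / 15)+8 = sqrt(285) / 30+8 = 8.56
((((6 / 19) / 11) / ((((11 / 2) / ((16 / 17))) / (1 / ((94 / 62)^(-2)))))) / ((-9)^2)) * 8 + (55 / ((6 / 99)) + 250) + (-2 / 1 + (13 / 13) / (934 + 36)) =568312933298098 / 491832001485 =1155.50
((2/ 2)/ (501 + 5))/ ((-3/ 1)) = -0.00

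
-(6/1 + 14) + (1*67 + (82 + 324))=453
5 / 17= 0.29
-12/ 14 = -6/ 7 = -0.86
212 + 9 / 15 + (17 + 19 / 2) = 2391 / 10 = 239.10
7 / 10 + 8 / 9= 143 / 90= 1.59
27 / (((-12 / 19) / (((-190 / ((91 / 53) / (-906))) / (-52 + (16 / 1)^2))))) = -130008735 / 6188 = -21009.81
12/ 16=3/ 4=0.75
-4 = -4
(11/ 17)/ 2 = 11/ 34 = 0.32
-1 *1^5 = -1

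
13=13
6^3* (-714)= -154224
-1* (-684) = 684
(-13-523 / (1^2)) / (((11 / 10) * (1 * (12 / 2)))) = -2680 / 33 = -81.21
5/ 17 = 0.29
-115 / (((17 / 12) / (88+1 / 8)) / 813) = -197741925 / 34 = -5815938.97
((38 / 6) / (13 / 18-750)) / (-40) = 57 / 269740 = 0.00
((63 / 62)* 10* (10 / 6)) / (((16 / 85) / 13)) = 580125 / 496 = 1169.61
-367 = -367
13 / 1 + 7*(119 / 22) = 1119 / 22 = 50.86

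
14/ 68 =7/ 34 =0.21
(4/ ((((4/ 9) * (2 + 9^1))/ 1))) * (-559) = -5031/ 11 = -457.36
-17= -17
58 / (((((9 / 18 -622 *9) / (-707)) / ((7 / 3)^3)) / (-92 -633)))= -4078866820 / 60453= -67471.70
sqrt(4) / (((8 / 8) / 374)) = 748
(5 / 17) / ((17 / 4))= 20 / 289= 0.07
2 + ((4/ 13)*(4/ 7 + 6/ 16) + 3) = 963/ 182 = 5.29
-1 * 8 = -8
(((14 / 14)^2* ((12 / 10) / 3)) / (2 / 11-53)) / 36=-11 / 52290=-0.00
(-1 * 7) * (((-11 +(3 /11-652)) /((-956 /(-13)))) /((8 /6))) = 995085 /21032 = 47.31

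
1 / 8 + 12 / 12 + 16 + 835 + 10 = 6897 / 8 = 862.12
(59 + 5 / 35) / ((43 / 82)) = 33948 / 301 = 112.78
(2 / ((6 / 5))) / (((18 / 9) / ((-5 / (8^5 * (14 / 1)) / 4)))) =-0.00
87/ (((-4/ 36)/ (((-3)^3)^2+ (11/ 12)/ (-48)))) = -36530691/ 64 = -570792.05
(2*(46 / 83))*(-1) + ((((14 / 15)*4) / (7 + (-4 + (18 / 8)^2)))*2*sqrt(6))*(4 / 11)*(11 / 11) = -92 / 83 + 7168*sqrt(6) / 21285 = -0.28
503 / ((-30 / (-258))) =21629 / 5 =4325.80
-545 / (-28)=545 / 28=19.46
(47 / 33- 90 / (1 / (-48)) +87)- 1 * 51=143795 / 33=4357.42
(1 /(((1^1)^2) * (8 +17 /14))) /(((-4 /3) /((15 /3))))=-35 /86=-0.41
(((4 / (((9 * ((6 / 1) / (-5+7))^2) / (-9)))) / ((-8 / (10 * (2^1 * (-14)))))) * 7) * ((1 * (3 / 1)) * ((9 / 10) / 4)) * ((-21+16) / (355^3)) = 147 / 17895550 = 0.00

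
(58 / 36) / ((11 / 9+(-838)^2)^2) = 261 / 79890033045698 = 0.00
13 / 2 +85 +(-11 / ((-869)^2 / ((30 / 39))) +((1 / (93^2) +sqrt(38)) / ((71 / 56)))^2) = 6272 *sqrt(38) / 43599609 +77498618793180195973 / 673083132676835166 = 115.14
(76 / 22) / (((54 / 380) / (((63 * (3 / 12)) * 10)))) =126350 / 33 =3828.79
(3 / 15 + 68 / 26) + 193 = 12728 / 65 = 195.82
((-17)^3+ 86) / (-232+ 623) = -4827 / 391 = -12.35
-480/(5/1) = -96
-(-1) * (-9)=-9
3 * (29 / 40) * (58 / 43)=2523 / 860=2.93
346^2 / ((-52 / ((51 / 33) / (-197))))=18.06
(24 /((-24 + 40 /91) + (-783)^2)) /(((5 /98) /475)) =4066608 /11157791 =0.36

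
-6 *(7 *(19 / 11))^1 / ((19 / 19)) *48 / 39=-12768 / 143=-89.29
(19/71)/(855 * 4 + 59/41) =779/9959809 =0.00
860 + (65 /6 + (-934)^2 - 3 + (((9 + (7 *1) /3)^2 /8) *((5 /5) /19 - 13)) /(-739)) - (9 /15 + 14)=122607347949 /140410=873209.51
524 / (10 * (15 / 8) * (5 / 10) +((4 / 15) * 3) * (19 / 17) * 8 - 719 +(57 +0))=-356320 / 438921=-0.81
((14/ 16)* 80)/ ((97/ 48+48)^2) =23040/ 823543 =0.03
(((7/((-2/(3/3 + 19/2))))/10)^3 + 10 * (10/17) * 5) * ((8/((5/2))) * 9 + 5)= -3718150579/5440000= -683.48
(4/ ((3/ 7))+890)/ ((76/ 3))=71/ 2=35.50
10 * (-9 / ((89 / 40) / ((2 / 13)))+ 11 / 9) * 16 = 999520 / 10413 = 95.99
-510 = -510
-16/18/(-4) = 2/9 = 0.22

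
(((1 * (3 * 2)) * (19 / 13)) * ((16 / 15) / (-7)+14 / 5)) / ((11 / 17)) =179588 / 5005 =35.88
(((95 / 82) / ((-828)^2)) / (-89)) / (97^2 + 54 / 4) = -19 / 9428892284304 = -0.00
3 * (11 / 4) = 33 / 4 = 8.25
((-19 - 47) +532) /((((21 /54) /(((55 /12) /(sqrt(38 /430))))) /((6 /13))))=230670 *sqrt(4085) /1729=8526.92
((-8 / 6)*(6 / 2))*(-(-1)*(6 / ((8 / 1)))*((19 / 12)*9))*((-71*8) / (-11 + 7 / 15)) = -182115 / 79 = -2305.25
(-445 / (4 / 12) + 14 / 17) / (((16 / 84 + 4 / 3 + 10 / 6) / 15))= -7144515 / 1139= -6272.62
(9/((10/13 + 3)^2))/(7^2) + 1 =1.01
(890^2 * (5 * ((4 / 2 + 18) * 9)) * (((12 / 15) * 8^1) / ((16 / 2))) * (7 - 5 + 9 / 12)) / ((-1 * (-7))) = 1568358000 / 7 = 224051142.86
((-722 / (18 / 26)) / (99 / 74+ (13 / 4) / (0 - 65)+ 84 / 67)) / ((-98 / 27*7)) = 698036820 / 43221773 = 16.15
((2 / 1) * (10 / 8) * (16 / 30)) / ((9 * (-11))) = -4 / 297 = -0.01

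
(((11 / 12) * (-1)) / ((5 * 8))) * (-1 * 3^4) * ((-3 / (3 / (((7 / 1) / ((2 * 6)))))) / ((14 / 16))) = -99 / 80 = -1.24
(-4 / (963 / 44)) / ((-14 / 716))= 63008 / 6741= 9.35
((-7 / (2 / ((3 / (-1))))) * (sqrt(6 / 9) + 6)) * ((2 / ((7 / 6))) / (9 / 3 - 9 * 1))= -18 - sqrt(6)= -20.45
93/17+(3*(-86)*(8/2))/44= -3363/187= -17.98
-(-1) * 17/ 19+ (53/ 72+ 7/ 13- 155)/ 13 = -10.93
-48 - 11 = -59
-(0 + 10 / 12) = -0.83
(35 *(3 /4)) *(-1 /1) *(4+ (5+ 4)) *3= -4095 /4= -1023.75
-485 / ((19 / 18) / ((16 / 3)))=-46560 / 19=-2450.53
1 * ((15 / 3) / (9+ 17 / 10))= 50 / 107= 0.47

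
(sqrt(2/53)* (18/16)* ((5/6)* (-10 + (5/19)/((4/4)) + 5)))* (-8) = 675* sqrt(106)/1007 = 6.90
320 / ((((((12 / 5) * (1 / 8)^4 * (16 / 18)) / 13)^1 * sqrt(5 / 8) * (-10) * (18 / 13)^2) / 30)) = -44994560 * sqrt(10) / 9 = -15809476.88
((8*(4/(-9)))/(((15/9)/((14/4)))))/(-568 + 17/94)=1504/114375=0.01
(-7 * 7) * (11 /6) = -539 /6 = -89.83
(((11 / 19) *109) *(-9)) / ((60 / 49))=-176253 / 380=-463.82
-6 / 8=-3 / 4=-0.75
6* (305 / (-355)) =-366 / 71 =-5.15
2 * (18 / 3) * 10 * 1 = 120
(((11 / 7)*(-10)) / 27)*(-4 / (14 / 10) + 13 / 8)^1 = 1265 / 1764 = 0.72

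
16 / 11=1.45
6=6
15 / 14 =1.07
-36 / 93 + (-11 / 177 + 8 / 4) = 8509 / 5487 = 1.55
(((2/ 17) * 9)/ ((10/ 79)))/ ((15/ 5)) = 237/ 85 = 2.79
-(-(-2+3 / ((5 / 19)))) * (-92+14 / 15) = -856.03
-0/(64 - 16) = 0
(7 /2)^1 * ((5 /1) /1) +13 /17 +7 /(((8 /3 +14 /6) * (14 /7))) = 1612 /85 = 18.96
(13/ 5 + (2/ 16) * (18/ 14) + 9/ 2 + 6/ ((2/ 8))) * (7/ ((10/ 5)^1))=8753/ 80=109.41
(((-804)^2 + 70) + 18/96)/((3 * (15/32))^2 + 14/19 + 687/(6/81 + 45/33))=1345.28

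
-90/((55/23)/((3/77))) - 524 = -445070/847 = -525.47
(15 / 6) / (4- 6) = -5 / 4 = -1.25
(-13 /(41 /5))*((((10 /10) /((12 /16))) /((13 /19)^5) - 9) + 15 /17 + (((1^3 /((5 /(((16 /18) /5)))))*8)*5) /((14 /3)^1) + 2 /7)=-904422872 /418047357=-2.16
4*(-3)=-12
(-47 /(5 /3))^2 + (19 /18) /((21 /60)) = 1257253 /1575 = 798.26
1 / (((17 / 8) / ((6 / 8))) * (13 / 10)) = 0.27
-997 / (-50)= 997 / 50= 19.94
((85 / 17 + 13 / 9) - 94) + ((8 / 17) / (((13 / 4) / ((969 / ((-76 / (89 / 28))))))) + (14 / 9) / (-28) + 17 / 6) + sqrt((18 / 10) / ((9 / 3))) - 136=-185623 / 819 + sqrt(15) / 5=-225.87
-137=-137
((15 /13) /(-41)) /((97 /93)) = -0.03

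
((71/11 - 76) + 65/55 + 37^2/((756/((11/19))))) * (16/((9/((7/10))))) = -21272158/253935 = -83.77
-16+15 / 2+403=789 / 2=394.50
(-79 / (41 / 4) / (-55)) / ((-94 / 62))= -0.09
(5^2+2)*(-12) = -324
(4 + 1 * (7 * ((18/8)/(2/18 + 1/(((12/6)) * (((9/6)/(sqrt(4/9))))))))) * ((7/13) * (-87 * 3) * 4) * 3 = -1123605/13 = -86431.15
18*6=108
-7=-7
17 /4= 4.25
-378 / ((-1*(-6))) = -63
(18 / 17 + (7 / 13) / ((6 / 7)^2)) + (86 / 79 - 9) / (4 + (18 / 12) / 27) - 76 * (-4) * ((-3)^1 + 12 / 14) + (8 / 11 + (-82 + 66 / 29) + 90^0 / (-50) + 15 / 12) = -934075768278179 / 1280688358950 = -729.35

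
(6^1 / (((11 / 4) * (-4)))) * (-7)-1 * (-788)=8710 / 11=791.82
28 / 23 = 1.22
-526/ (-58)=263/ 29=9.07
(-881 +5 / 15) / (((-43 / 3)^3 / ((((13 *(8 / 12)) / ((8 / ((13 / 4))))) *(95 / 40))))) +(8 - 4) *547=2190.50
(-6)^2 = 36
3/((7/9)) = 27/7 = 3.86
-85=-85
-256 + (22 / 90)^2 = -255.94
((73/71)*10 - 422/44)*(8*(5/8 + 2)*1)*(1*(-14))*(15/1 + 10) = -3965325/781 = -5077.24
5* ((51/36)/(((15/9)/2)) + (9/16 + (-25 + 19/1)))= -299/16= -18.69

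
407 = 407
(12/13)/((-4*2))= -3/26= -0.12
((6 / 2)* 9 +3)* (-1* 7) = -210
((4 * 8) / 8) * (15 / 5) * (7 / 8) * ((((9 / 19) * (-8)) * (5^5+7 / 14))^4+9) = 413250026033731005 / 2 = 206625013016865502.50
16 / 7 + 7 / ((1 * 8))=177 / 56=3.16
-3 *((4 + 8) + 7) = -57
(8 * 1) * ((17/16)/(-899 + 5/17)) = -289/30556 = -0.01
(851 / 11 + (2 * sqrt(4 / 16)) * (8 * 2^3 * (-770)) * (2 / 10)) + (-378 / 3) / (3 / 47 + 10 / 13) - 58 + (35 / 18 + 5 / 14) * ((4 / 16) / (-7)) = -98647525027 / 9876636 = -9987.97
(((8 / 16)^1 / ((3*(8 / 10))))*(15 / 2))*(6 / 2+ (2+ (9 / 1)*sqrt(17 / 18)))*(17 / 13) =2125 / 208+ 1275*sqrt(34) / 416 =28.09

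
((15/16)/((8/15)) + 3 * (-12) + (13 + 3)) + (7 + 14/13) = -10.17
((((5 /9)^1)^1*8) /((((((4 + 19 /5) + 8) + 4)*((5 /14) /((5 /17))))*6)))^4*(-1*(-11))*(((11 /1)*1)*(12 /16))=960400000000 /11745862038222147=0.00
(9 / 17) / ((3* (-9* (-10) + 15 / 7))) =7 / 3655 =0.00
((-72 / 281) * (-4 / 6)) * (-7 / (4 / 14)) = -1176 / 281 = -4.19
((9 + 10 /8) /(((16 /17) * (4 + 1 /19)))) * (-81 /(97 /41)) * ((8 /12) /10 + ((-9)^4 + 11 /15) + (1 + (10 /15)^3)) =-103087498143 /170720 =-603839.61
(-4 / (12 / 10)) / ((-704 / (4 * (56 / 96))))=35 / 3168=0.01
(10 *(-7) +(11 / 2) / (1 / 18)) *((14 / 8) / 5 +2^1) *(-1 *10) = -1363 / 2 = -681.50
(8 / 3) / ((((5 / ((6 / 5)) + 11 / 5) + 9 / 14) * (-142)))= -35 / 13064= -0.00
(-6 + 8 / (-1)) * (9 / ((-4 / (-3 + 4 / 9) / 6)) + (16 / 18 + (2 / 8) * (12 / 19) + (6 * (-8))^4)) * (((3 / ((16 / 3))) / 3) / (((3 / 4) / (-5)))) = 63542165015 / 684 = 92897902.07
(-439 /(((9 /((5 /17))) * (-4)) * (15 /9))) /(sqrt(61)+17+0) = 439 /2736 - 439 * sqrt(61) /46512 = 0.09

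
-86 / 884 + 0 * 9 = -43 / 442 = -0.10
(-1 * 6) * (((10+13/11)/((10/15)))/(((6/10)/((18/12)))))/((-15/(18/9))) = 369/11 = 33.55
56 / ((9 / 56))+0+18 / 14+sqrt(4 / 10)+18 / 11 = 352.00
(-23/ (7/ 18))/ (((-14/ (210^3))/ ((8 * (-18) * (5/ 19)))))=-28168560000/ 19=-1482555789.47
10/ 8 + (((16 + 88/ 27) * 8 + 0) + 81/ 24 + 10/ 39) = 446347/ 2808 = 158.96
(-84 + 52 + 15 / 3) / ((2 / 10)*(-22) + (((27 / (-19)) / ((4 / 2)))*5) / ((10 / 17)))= 10260 / 3967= 2.59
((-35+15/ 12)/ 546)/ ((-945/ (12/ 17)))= 1/ 21658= 0.00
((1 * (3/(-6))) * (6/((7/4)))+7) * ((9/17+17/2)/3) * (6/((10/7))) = 11359/170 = 66.82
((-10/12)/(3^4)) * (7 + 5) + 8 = 638/81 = 7.88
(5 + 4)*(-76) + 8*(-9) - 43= -799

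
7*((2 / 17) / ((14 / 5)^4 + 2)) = 4375 / 337161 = 0.01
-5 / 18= -0.28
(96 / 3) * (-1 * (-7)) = 224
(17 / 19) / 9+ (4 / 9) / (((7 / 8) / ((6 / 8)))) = 575 / 1197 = 0.48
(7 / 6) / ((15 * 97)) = 7 / 8730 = 0.00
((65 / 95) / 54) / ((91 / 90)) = 0.01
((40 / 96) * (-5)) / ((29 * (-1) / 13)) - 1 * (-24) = 8677 / 348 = 24.93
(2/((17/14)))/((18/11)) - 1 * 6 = -764/153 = -4.99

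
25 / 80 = 5 / 16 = 0.31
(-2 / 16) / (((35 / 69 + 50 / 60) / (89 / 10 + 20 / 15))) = -7061 / 7400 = -0.95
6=6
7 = 7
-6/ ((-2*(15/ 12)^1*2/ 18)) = 21.60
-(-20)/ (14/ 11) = 110/ 7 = 15.71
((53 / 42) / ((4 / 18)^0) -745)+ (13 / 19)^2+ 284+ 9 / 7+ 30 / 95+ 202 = -3876445 / 15162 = -255.67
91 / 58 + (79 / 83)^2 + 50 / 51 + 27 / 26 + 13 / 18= 4145288377 / 794728818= 5.22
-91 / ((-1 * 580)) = 91 / 580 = 0.16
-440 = -440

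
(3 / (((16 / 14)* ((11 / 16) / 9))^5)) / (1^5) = 95273908128 / 161051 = 591576.01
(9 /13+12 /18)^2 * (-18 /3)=-5618 /507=-11.08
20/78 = 10/39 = 0.26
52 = 52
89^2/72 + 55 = 11881/72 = 165.01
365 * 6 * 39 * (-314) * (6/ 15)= -10727496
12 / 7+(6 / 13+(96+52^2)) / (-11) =-253126 / 1001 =-252.87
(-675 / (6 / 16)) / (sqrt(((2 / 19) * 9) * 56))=-150 * sqrt(133) / 7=-247.13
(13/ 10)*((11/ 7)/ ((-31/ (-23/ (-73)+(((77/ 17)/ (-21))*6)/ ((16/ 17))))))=88517/ 1267280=0.07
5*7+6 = 41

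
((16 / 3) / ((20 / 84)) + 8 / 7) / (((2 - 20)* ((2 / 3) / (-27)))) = 1854 / 35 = 52.97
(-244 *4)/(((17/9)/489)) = -4295376/17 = -252669.18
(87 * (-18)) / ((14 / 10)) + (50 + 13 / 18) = -134549 / 126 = -1067.85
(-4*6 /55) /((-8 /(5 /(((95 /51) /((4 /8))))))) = 153 /2090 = 0.07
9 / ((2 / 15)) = 135 / 2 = 67.50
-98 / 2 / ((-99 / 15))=245 / 33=7.42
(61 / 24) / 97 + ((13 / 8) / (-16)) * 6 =-10861 / 18624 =-0.58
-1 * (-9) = 9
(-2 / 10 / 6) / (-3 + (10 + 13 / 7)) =-0.00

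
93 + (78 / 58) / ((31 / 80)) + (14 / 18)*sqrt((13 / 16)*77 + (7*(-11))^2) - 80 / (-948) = 7*sqrt(95865) / 36 + 20572279 / 213063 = 156.76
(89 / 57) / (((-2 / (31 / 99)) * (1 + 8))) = -2759 / 101574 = -0.03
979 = 979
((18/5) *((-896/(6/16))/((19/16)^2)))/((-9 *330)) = 1835008/893475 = 2.05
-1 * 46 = -46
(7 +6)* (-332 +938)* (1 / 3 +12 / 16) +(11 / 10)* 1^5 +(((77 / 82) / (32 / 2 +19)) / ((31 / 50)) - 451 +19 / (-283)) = 14539827219 / 1798465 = 8084.58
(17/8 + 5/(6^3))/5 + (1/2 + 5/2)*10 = 4108/135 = 30.43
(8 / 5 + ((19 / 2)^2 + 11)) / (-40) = -2057 / 800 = -2.57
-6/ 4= -3/ 2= -1.50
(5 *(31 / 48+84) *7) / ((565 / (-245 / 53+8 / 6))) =-14874643 / 862416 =-17.25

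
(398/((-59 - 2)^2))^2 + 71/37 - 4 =-2.07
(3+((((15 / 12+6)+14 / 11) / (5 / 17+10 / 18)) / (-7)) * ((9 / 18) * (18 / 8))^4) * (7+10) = 392952093 / 32800768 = 11.98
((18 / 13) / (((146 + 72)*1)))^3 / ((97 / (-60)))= -43740 / 275982335161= -0.00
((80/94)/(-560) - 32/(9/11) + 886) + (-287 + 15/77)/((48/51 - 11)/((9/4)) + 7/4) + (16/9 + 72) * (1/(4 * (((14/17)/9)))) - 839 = 3794692877/12051270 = 314.88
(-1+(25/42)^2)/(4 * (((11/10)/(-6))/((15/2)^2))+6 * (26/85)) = -7261125/20492192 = -0.35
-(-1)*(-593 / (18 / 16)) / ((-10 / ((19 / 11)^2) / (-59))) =-50521228 / 5445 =-9278.46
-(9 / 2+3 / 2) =-6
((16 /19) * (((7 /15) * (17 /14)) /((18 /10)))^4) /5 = 83521 /50486895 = 0.00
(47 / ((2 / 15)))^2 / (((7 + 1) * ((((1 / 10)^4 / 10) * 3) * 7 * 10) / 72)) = 3727687500 / 7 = 532526785.71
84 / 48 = 7 / 4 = 1.75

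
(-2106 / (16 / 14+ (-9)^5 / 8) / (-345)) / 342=-2184 / 903014615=-0.00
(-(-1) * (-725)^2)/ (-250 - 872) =-525625/ 1122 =-468.47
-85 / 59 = -1.44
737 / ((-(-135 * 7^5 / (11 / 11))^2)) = -737 / 5148111413025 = -0.00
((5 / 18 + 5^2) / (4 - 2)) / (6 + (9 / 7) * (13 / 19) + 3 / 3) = 60515 / 37728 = 1.60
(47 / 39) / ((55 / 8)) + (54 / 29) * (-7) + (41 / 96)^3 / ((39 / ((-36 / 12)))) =-236011807267 / 18345000960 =-12.87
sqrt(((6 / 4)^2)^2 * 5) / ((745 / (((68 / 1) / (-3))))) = -51 * sqrt(5) / 745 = -0.15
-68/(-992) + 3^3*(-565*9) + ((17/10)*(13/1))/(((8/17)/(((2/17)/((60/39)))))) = -3404825237/24800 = -137291.34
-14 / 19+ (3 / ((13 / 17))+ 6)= 2269 / 247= 9.19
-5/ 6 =-0.83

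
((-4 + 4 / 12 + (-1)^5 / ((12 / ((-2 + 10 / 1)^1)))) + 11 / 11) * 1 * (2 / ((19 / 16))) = -320 / 57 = -5.61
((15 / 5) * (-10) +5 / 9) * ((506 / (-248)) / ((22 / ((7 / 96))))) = 42665 / 214272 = 0.20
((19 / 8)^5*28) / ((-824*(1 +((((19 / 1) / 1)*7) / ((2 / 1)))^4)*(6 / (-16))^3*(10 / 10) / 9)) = 17332693 / 773490621864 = 0.00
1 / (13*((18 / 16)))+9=1061 / 117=9.07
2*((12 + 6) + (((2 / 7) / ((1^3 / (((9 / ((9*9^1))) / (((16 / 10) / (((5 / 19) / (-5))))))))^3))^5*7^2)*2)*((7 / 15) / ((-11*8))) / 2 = -10609089468711037427239269670074412212425440015987 / 111142842053163249237744729876970032701919555747840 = -0.10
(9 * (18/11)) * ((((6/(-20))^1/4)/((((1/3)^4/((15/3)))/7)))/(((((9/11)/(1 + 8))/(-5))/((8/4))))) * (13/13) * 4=1377810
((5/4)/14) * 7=0.62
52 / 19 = 2.74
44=44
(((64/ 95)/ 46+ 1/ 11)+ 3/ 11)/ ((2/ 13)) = 59098/ 24035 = 2.46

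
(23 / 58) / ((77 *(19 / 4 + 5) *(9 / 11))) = 46 / 71253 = 0.00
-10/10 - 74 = -75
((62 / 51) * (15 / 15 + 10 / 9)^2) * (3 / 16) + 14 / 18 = 19759 / 11016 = 1.79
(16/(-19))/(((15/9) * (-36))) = 4/285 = 0.01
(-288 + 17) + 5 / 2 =-537 / 2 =-268.50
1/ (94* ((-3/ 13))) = -13/ 282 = -0.05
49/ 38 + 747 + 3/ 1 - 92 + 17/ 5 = 125911/ 190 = 662.69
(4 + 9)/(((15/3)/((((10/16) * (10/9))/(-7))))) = -65/252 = -0.26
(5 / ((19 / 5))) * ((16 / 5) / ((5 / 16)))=256 / 19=13.47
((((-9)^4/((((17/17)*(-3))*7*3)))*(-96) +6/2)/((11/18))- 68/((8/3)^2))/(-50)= -327.10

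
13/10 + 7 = 83/10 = 8.30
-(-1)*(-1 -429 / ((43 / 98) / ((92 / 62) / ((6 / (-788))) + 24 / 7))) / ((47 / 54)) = 13474076706 / 62651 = 215065.63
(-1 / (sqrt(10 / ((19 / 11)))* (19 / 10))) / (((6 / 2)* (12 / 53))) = -53* sqrt(2090) / 7524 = -0.32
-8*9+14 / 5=-346 / 5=-69.20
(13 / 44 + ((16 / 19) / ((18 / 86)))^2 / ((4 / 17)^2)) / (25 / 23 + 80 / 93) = 268494607501 / 1786235220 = 150.31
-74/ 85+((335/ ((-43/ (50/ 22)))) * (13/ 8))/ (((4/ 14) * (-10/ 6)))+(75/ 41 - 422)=-9511142497/ 26374480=-360.62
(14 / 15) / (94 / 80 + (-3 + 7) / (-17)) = 1904 / 1917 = 0.99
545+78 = 623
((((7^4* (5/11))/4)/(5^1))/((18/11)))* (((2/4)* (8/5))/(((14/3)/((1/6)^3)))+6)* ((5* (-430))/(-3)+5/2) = 2238124049/15552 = 143912.30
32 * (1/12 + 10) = 968/3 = 322.67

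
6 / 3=2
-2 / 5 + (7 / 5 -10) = -9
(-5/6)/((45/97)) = -97/54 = -1.80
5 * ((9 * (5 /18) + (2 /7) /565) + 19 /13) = 407417 /20566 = 19.81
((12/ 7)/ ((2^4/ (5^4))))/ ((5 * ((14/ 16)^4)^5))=108086391056891904000/ 558545864083284007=193.51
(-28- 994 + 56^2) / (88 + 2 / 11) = 11627 / 485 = 23.97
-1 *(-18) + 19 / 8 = 20.38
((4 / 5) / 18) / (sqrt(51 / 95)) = 2 * sqrt(4845) / 2295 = 0.06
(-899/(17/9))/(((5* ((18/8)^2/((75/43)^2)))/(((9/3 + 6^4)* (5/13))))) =-11678010000/408629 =-28578.51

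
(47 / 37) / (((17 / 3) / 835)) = 117735 / 629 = 187.18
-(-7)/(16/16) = 7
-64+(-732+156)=-640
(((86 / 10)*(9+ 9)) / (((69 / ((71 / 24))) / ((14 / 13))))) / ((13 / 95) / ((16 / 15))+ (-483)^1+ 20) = -0.02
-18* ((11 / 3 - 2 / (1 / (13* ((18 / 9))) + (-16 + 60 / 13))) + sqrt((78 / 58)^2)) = -798864 / 8555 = -93.38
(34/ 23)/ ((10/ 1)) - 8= -903/ 115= -7.85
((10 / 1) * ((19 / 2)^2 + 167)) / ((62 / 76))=97755 / 31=3153.39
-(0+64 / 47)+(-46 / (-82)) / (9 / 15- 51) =-666653 / 485604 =-1.37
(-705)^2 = 497025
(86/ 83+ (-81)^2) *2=1089298/ 83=13124.07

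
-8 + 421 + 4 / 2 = 415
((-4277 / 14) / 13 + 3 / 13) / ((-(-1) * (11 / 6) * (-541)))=165 / 7033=0.02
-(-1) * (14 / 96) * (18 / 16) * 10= 1.64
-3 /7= -0.43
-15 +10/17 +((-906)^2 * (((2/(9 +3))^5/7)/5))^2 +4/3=-3869095183/971611200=-3.98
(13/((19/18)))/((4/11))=1287/38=33.87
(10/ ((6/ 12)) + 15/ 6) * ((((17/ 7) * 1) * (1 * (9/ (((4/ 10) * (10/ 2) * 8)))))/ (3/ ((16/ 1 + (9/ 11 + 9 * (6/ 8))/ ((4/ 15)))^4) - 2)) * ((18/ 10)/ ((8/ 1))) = -46132076221639155513/ 13341184317844909568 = -3.46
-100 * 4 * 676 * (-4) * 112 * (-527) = -63840358400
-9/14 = -0.64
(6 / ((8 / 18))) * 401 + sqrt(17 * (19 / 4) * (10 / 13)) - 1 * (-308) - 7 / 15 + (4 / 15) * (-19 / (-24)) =sqrt(41990) / 26 + 257456 / 45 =5729.13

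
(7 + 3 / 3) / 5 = 8 / 5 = 1.60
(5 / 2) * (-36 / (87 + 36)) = -30 / 41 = -0.73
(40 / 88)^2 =25 / 121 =0.21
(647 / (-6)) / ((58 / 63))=-13587 / 116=-117.13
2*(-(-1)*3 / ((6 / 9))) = 9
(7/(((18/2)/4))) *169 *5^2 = 118300/9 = 13144.44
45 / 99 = 5 / 11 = 0.45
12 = 12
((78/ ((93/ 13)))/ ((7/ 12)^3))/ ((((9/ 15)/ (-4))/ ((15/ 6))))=-9734400/ 10633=-915.49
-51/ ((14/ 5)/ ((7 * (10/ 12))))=-425/ 4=-106.25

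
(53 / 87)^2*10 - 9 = -40031 / 7569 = -5.29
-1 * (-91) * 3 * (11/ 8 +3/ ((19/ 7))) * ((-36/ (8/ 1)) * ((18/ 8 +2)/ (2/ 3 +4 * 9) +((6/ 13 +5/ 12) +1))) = -42775551/ 7040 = -6076.07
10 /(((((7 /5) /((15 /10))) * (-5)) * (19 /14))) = -30 /19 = -1.58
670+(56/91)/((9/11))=670.75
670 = 670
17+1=18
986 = 986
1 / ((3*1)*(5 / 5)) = 0.33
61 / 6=10.17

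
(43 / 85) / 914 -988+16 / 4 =-76446917 / 77690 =-984.00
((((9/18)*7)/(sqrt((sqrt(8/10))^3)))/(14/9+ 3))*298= 270.66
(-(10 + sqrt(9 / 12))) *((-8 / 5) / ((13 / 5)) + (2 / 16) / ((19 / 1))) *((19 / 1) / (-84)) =-2005 / 1456- 401 *sqrt(3) / 5824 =-1.50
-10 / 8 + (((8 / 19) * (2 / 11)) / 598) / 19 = -5936613 / 4749316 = -1.25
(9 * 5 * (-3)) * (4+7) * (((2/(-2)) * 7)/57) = 3465/19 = 182.37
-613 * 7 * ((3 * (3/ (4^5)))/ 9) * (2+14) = -4291/ 64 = -67.05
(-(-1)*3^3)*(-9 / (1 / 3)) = -729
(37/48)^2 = 1369/2304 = 0.59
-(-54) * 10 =540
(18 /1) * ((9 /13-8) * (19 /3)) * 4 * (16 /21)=-231040 /91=-2538.90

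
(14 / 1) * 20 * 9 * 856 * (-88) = -189826560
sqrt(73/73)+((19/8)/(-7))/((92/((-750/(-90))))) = 14981/15456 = 0.97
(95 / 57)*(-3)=-5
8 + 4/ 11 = 8.36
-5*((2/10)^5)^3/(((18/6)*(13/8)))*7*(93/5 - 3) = -112/30517578125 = -0.00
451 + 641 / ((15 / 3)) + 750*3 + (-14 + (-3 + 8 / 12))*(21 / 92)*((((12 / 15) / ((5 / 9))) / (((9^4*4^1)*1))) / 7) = 4743719591 / 1676700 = 2829.20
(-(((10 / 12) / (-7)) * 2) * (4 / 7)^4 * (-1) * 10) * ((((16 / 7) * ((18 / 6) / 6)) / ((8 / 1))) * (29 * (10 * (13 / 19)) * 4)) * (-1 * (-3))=-193024000 / 2235331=-86.35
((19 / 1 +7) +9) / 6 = 35 / 6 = 5.83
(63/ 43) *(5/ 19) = 0.39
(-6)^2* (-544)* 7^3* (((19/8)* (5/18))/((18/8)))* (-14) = 248167360/9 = 27574151.11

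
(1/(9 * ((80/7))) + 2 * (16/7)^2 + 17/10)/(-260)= -428959/9172800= -0.05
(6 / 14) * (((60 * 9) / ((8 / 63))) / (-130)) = -729 / 52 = -14.02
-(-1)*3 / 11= 3 / 11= 0.27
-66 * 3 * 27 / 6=-891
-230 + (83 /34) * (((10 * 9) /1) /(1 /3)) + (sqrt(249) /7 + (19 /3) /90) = sqrt(249) /7 + 1969973 /4590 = 431.44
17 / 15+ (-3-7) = -133 / 15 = -8.87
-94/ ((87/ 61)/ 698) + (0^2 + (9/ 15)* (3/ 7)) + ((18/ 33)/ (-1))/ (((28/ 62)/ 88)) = -140404477/ 3045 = -46109.84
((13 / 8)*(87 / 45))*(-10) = -377 / 12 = -31.42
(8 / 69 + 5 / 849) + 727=4732836 / 6509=727.12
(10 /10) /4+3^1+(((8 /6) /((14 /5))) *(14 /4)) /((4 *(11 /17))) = 257 /66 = 3.89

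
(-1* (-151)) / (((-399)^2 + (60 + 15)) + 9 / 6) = 302 / 318555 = 0.00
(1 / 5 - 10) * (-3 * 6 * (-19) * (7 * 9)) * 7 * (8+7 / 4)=-144110421 / 10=-14411042.10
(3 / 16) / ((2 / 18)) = 27 / 16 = 1.69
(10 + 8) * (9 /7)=23.14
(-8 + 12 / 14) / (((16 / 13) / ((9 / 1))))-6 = -3261 / 56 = -58.23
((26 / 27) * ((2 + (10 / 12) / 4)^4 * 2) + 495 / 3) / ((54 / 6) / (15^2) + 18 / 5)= 11802294325 / 203793408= 57.91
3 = 3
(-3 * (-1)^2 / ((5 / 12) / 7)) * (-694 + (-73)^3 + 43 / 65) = 6383455344 / 325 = 19641401.06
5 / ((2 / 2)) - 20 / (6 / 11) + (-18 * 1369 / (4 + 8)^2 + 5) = -4747 / 24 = -197.79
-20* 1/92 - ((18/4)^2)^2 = -150983/368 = -410.28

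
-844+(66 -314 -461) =-1553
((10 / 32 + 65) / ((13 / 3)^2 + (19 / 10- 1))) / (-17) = -4275 / 21896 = -0.20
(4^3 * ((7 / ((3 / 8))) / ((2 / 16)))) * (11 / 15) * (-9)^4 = 229920768 / 5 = 45984153.60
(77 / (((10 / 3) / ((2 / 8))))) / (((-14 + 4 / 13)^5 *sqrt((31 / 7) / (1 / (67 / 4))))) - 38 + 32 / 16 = -36 - 85768683 *sqrt(14539) / 7422778544366720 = -36.00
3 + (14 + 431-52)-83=313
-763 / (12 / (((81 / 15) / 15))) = -2289 / 100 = -22.89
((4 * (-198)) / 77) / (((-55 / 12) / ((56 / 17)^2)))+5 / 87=33754739 / 1382865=24.41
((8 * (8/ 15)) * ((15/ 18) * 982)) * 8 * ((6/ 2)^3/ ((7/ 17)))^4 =1239822991738368/ 2401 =516377755826.06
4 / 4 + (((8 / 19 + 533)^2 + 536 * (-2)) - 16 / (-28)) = 716322602 / 2527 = 283467.59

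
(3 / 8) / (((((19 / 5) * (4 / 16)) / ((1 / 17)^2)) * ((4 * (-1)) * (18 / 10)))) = -25 / 131784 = -0.00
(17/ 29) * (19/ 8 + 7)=1275/ 232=5.50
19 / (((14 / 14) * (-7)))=-19 / 7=-2.71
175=175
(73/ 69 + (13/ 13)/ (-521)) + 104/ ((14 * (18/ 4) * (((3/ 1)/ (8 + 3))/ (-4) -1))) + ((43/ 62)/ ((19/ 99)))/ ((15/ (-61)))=-3173529696217/ 208986995070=-15.19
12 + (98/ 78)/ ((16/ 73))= 11065/ 624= 17.73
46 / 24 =23 / 12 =1.92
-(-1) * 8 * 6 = 48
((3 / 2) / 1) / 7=3 / 14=0.21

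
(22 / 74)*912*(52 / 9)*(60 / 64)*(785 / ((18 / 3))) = 192148.20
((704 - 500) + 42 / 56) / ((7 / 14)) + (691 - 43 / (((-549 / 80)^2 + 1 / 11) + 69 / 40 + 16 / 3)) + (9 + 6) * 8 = 27946306273 / 22912306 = 1219.71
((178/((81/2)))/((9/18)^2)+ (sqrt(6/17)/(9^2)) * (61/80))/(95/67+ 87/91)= 371917 * sqrt(102)/1594455840+ 4341064/586197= 7.41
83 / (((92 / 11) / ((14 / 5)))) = 6391 / 230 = 27.79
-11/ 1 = -11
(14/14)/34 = 0.03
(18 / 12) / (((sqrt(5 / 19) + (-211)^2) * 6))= 845899 / 150641077496 - sqrt(95) / 150641077496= 0.00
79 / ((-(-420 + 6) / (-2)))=-0.38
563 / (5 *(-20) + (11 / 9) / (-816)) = -4134672 / 734411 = -5.63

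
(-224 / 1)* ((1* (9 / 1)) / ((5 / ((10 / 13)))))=-310.15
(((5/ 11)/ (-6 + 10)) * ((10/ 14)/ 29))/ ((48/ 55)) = 125/ 38976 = 0.00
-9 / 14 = -0.64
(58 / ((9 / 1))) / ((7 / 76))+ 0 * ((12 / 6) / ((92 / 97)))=4408 / 63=69.97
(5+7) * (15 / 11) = 180 / 11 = 16.36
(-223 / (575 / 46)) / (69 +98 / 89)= -0.25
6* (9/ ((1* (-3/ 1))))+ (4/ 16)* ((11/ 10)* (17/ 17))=-709/ 40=-17.72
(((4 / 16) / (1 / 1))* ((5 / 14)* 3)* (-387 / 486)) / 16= -215 / 16128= -0.01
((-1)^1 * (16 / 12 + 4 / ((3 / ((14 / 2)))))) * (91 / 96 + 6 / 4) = -235 / 9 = -26.11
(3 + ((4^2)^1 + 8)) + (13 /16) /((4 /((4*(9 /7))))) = 3141 /112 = 28.04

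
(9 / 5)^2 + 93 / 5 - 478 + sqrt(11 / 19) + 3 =-11329 / 25 + sqrt(209) / 19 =-452.40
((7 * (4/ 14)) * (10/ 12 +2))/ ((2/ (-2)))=-17/ 3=-5.67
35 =35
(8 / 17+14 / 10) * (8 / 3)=424 / 85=4.99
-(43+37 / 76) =-3305 / 76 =-43.49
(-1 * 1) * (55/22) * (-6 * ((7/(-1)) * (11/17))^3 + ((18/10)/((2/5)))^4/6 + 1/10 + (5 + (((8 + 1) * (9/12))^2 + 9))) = -538894833/314432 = -1713.87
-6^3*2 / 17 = -25.41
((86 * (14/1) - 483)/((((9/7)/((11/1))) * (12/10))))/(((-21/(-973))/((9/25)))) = 7716863/90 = 85742.92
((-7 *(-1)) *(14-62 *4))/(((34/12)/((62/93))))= -6552/17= -385.41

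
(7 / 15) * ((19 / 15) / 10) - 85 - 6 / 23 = -4409191 / 51750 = -85.20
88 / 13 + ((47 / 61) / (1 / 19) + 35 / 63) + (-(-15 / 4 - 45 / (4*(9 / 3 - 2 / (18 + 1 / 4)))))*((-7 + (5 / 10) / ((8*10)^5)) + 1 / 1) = -18861018053735327 / 789528969216000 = -23.89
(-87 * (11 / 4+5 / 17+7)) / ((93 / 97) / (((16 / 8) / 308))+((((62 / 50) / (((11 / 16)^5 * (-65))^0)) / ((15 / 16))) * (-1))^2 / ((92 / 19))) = -18642410296875 / 3157652802296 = -5.90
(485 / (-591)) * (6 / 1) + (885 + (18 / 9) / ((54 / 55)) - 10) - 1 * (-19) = 4739831 / 5319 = 891.11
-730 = -730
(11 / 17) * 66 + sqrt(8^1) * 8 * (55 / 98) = 440 * sqrt(2) / 49 + 726 / 17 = 55.40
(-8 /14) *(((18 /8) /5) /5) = -9 /175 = -0.05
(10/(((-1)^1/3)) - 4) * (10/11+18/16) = -69.16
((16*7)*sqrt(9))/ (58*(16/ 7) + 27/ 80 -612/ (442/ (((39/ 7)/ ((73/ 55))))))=13735680/ 5195717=2.64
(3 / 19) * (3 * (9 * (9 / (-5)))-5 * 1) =-804 / 95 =-8.46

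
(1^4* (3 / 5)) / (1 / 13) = 39 / 5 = 7.80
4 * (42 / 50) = 84 / 25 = 3.36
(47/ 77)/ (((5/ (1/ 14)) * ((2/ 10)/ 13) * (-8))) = -611/ 8624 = -0.07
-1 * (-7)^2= -49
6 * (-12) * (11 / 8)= -99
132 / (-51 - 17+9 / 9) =-132 / 67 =-1.97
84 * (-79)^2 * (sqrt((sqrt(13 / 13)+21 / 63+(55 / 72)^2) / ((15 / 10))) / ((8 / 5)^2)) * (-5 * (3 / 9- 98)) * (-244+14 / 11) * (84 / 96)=-4984113308125 * sqrt(59622) / 50688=-24009660630.80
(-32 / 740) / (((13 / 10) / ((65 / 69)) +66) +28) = -0.00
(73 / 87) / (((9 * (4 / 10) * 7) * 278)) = 365 / 3047436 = 0.00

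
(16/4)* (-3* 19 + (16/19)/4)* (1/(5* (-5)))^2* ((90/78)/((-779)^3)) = 996/1122731705125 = 0.00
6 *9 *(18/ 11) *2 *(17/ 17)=1944/ 11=176.73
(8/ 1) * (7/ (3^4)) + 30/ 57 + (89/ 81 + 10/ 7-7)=-35066/ 10773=-3.25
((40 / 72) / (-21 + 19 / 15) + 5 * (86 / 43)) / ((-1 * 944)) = -8855 / 838272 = -0.01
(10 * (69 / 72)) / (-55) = -23 / 132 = -0.17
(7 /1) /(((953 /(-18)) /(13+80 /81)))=-15862 /8577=-1.85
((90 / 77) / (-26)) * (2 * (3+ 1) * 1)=-360 / 1001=-0.36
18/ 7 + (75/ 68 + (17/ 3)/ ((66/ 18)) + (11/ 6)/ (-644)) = 3769621/ 722568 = 5.22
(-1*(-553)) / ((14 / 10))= 395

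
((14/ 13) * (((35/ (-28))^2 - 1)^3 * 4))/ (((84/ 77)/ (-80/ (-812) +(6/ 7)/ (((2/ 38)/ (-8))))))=-17660511/ 193024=-91.49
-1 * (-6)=6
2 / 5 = 0.40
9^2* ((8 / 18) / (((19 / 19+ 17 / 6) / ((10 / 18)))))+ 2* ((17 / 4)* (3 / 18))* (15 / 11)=7235 / 1012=7.15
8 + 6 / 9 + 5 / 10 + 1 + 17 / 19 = 1261 / 114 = 11.06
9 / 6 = 3 / 2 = 1.50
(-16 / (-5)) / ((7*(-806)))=-8 / 14105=-0.00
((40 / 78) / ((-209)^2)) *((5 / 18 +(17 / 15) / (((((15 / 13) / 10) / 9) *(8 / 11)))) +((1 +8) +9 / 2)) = 24359 / 15332031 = 0.00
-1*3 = -3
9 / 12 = 3 / 4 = 0.75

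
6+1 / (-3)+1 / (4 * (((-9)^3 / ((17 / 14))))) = 5.67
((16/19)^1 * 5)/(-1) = -80/19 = -4.21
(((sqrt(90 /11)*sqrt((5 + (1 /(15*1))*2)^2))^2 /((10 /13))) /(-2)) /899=-7007 /44950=-0.16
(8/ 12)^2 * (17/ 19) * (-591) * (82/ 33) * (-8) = 8787776/ 1881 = 4671.86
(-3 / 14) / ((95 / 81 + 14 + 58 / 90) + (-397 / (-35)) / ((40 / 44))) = -6075 / 802147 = -0.01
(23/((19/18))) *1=414/19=21.79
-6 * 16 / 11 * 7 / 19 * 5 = -16.08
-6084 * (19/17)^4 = -792872964/83521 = -9493.10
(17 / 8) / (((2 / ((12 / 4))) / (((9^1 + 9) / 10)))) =459 / 80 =5.74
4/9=0.44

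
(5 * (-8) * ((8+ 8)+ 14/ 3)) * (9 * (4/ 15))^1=-1984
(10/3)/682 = 5/1023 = 0.00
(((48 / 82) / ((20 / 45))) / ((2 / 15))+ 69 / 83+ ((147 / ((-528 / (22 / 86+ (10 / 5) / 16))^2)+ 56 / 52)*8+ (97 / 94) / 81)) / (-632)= -1492294165741484419 / 48770531694427226112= -0.03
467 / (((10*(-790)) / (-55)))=5137 / 1580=3.25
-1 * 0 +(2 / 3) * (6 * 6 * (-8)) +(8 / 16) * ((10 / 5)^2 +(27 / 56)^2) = -1190951 / 6272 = -189.88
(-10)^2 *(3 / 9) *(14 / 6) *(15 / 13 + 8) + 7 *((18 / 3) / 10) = 418957 / 585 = 716.17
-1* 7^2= -49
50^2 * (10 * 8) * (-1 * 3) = -600000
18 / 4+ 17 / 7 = 97 / 14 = 6.93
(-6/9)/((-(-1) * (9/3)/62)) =-124/9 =-13.78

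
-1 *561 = -561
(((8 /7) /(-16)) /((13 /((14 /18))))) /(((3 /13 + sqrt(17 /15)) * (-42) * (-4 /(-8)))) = -5 /114996 + 13 * sqrt(255) /1034964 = 0.00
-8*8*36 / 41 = -2304 / 41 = -56.20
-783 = -783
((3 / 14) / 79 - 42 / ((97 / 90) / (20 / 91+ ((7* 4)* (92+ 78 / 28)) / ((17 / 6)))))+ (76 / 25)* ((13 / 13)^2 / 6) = -36510.61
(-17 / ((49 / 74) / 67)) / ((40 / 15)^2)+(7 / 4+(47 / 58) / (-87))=-240.15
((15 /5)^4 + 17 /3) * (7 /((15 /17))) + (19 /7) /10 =687.83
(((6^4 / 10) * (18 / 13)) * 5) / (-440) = -1458 / 715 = -2.04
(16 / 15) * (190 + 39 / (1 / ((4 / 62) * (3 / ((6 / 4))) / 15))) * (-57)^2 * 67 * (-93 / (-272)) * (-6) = -38532503196 / 425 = -90664713.40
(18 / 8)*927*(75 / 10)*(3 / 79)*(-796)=-74711565 / 158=-472858.01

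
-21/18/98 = -1/84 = -0.01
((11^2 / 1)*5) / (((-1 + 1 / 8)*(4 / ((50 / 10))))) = -6050 / 7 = -864.29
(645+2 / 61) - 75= 34772 / 61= 570.03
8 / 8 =1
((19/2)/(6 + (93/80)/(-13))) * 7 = 69160/6147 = 11.25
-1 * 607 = -607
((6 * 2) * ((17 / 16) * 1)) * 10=255 / 2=127.50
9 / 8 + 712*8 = 45577 / 8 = 5697.12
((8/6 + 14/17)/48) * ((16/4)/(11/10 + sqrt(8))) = -3025/103887 + 5500 * sqrt(2)/103887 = 0.05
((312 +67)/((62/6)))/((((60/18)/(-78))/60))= -1596348/31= -51495.10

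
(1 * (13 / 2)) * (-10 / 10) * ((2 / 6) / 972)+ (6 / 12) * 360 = 1049747 / 5832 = 180.00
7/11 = 0.64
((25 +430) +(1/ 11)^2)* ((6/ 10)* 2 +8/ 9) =1725088/ 1815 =950.46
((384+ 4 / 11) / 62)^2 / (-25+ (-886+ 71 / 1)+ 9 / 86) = -384333656 / 8399092911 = -0.05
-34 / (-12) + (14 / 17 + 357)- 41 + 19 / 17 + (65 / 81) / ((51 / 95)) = 2662589 / 8262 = 322.27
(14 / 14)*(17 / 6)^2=289 / 36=8.03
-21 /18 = -7 /6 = -1.17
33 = 33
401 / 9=44.56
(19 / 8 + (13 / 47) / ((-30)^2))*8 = 200951 / 10575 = 19.00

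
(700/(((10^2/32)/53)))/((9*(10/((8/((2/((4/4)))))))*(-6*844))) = -2968/28485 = -0.10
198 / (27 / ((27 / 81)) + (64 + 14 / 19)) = 1254 / 923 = 1.36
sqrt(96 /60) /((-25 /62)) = -124 * sqrt(10) /125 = -3.14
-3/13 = -0.23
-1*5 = -5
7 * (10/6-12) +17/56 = -12101/168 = -72.03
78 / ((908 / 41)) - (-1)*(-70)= -30181 / 454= -66.48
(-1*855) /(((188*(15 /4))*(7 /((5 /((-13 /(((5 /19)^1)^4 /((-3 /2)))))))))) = -6250 /29335943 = -0.00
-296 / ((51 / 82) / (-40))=970880 / 51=19036.86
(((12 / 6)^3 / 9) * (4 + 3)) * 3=56 / 3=18.67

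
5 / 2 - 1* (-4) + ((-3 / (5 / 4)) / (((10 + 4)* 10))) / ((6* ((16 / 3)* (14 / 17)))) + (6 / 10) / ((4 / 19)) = 732989 / 78400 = 9.35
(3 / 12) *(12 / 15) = 1 / 5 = 0.20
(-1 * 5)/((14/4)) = -10/7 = -1.43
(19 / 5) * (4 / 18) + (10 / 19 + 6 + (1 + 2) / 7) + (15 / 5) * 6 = 154409 / 5985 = 25.80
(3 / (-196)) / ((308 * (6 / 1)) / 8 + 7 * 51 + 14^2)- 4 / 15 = -614701 / 2304960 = -0.27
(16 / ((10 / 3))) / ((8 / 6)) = 18 / 5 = 3.60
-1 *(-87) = 87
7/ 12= 0.58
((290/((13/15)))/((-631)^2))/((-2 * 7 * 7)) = -0.00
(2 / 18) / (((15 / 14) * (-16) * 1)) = -7 / 1080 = -0.01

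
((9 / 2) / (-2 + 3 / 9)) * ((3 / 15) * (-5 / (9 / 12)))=18 / 5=3.60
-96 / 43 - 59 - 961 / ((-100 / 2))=-90327 / 2150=-42.01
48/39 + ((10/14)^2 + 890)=568039/637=891.74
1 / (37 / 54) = 1.46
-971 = -971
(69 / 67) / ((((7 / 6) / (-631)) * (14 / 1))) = -39.79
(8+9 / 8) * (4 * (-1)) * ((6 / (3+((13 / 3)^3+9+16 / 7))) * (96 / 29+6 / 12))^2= -1146234630177 / 549762105362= -2.08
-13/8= -1.62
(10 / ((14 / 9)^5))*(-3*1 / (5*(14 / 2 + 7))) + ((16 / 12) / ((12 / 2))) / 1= 5935213 / 33882912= 0.18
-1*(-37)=37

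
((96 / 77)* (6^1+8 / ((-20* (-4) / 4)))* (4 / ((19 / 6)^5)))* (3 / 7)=286654464 / 6673086805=0.04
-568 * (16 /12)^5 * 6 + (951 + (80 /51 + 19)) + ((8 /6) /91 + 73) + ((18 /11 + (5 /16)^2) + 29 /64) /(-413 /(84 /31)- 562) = -10071114955600351 /756276865344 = -13316.70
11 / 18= 0.61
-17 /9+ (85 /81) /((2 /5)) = 0.73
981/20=49.05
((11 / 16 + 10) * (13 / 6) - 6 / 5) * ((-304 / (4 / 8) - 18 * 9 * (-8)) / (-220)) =-68.66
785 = 785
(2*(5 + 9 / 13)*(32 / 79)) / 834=2368 / 428259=0.01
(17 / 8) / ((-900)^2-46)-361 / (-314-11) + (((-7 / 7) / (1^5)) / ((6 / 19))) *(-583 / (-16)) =-1443892408363 / 12635282400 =-114.27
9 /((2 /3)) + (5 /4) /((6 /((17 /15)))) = 989 /72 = 13.74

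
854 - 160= 694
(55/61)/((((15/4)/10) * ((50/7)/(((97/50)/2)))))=7469/22875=0.33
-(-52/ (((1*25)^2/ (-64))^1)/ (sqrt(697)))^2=-11075584/ 272265625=-0.04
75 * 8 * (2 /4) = 300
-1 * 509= -509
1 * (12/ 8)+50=103/ 2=51.50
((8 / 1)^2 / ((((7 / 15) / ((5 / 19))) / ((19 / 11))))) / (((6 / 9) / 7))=7200 / 11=654.55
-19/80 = -0.24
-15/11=-1.36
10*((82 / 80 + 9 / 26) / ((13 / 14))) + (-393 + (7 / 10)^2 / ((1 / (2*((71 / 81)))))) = -129147062 / 342225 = -377.37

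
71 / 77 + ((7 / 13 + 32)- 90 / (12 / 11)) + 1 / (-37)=-3634551 / 74074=-49.07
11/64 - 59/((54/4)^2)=-7085/46656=-0.15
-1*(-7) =7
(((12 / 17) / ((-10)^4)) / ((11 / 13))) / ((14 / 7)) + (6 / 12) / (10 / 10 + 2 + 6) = 0.06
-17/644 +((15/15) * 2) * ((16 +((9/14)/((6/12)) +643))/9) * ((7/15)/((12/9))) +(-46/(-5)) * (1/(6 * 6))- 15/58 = 8627095/168084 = 51.33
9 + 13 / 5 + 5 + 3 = 98 / 5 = 19.60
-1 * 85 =-85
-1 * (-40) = 40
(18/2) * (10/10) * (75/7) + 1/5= 3382/35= 96.63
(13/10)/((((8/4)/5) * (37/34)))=221/74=2.99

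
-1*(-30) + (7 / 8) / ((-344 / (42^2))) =17553 / 688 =25.51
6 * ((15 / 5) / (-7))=-18 / 7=-2.57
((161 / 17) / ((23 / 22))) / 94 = 77 / 799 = 0.10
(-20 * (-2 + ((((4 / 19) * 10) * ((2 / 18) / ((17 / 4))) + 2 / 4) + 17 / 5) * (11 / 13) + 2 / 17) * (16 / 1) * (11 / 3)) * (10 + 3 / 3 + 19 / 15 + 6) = -53368825664 / 1700595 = -31382.44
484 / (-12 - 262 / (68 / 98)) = -8228 / 6623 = -1.24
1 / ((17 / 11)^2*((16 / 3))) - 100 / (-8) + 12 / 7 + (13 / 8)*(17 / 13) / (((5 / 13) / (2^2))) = 5889809 / 161840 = 36.39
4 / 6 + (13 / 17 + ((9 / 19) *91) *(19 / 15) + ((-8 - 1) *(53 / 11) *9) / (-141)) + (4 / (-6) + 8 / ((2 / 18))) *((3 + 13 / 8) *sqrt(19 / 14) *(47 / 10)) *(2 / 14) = 7751801 / 131835 + 186073 *sqrt(266) / 11760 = 316.86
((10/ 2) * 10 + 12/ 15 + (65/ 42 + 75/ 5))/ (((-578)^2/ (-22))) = -155573/ 35078820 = -0.00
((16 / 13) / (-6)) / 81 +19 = 60013 / 3159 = 19.00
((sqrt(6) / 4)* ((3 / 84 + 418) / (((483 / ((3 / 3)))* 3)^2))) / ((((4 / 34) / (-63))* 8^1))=-198985* sqrt(6) / 59721984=-0.01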